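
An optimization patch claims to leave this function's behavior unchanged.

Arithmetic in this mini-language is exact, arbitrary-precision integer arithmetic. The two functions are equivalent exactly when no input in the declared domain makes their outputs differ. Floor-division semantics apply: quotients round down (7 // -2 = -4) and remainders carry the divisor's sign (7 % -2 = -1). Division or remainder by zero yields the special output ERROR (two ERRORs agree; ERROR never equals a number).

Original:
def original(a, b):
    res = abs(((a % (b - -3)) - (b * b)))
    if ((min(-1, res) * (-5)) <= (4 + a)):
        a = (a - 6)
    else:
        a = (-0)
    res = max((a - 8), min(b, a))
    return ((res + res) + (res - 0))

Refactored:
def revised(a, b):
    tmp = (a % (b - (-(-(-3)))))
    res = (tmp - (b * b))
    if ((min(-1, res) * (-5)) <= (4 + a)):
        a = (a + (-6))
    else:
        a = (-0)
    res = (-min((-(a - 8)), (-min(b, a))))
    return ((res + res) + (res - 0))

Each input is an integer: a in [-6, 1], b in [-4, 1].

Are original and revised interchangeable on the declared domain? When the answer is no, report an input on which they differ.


There is a counterexample at a=1, b=-4: -15 on one side, -12 on the other.
original: res = 16; ((min(-1, res) * (-5)) <= (4 + a)) -> true; a = -5; res = -5; return -15
revised: tmp = 0; res = -16; ((min(-1, res) * (-5)) <= (4 + a)) -> false; a = 0; res = -4; return -12
verdict: not equivalent; witness: a=1, b=-4


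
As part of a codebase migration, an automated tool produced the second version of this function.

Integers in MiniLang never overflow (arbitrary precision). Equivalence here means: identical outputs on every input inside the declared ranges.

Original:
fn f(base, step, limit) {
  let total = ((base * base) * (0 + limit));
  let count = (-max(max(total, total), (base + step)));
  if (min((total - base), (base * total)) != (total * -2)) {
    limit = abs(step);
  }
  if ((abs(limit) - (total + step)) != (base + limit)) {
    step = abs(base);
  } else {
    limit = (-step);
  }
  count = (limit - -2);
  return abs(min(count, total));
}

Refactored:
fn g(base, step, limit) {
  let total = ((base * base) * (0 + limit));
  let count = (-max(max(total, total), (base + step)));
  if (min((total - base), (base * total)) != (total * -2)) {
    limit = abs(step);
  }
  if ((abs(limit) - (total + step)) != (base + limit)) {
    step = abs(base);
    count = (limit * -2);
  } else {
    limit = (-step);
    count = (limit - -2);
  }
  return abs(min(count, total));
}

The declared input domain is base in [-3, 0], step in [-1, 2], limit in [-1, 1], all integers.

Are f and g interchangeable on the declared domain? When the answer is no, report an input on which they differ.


Take base=-3, step=-1, limit=1.
f: total := 9 | count := -9 | (min((total - base), (base * total)) != (total * -2)): true | limit := 1 | ((abs(limit) - (total + step)) != (base + limit)): true | step := 3 | count := 3 | result 3
g: total := 9 | count := -9 | (min((total - base), (base * total)) != (total * -2)): true | limit := 1 | ((abs(limit) - (total + step)) != (base + limit)): true | step := 3 | count := -2 | result 2
3 vs 2 — the two versions disagree here.
verdict: not equivalent; witness: base=-3, step=-1, limit=1


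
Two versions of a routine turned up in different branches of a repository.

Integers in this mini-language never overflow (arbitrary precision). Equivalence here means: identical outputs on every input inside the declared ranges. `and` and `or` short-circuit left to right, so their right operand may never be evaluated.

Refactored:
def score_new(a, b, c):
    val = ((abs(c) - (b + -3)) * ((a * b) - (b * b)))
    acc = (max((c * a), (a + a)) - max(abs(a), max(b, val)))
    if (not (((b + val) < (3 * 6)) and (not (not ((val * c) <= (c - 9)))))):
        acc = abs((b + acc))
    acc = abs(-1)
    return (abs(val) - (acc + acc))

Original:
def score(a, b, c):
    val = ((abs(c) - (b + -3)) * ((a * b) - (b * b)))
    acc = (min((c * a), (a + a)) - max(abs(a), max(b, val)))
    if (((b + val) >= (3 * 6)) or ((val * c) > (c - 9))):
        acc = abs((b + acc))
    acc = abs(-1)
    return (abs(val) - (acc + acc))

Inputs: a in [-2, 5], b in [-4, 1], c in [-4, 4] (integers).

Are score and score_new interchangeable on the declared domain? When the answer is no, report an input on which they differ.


Equivalent. The suspicious edit (`min((c * a), (a + a))` became `max((c * a), (a + a))`) never changes the result for any input inside the declared domain.
An exhaustive pass over the 432 declared inputs shows identical outputs.
As a probe, take a=1, b=-3, c=4: score runs val becomes -120; next acc becomes 1; next (((b + val) >= (3 * 6)) or ((val * c) > (c - 9))) evaluates to false; next acc becomes 1; next final value 118; score_new runs val becomes -120; next acc becomes 3; next (not (((b + val) < (3 * 6)) and (not (not ((val * c) <= (c - 9)))))) evaluates to false; next acc becomes 1; next final value 118; both end at 118.
verdict: equivalent


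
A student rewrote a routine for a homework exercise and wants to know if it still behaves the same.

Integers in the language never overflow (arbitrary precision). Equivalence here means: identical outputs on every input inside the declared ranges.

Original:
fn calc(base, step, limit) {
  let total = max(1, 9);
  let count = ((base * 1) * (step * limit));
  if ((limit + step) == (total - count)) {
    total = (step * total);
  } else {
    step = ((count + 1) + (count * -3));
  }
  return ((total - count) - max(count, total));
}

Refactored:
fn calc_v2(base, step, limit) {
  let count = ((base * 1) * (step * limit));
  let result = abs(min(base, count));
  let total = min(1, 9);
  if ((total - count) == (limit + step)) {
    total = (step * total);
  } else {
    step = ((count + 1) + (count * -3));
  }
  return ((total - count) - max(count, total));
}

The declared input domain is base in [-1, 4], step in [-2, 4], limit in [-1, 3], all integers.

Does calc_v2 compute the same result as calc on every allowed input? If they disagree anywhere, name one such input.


Evaluate both at base=-1, step=-2, limit=1.
calc: total = 9; count = 2; ((limit + step) == (total - count)) -> false; step = -3; return -2
calc_v2: count = 2; result = 1; total = 1; ((total - count) == (limit + step)) -> true; total = -2; return -6
-2 vs -6 — the two versions disagree here.
verdict: not equivalent; witness: base=-1, step=-2, limit=1


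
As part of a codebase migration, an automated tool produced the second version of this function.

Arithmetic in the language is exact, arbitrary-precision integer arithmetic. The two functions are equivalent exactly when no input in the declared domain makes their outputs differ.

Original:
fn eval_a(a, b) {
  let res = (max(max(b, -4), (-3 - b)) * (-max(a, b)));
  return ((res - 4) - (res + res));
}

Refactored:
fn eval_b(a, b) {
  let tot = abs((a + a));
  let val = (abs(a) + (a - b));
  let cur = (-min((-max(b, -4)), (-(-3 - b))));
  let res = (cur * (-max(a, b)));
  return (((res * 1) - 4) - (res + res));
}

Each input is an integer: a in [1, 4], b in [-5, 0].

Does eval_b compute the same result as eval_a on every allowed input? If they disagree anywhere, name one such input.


Equivalent — the differences include constant usage differs, and local variable names differ, and min/max/abs usage differs, and statement counts differ, and arithmetic usage differs, yet no declared input distinguishes the two.
Spot check at a=4, b=0 — eval_a: res = 0; return -4. eval_b: tot = 8; val = 8; cur = 0; res = 0; return -4. Both give -4.
Every one of the 24 inputs gives matching results.
verdict: equivalent


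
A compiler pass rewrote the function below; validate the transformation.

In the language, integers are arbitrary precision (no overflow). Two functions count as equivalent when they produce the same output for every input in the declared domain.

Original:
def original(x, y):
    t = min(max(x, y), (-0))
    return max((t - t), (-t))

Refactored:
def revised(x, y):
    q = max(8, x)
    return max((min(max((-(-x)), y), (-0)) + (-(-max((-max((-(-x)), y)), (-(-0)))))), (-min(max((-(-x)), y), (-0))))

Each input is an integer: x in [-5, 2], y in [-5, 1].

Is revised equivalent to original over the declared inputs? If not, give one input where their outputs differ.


This is a faithful refactor — min/max/abs usage differs, and arithmetic usage differs, and constant usage differs, and local variable names differ, but the computed results match everywhere.
Spot check at x=2, y=-3 — original: t = 0; return 0. revised: q = 8; return 0. Both give 0.
Sweeping the whole domain (56 inputs) finds no disagreement.
verdict: equivalent


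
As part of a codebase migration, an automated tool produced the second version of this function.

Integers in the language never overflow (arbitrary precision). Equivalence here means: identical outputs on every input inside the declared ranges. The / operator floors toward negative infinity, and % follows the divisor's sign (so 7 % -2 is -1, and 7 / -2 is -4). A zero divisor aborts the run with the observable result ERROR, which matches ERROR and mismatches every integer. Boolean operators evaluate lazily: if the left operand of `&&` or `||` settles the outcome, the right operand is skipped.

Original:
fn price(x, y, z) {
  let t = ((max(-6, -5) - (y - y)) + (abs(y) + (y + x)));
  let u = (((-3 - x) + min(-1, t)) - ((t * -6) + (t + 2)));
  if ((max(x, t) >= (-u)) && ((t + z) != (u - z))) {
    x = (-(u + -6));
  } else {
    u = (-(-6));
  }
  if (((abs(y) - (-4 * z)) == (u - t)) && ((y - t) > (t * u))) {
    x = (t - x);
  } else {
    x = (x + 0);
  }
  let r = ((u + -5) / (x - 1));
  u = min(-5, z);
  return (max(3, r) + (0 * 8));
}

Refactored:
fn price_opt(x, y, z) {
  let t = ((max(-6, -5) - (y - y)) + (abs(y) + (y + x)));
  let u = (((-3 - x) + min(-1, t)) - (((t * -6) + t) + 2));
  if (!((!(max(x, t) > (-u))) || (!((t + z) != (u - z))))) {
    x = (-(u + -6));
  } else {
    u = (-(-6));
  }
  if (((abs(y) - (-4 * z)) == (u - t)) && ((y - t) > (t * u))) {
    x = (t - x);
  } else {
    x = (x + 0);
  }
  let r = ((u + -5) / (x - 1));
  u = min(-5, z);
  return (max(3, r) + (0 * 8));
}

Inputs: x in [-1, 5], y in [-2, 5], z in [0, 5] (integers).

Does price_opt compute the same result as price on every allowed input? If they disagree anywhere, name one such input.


Although `(max(x, t) >= (-u))` became `(max(x, t) > (-u))`, no input in the stated domain can expose it.
Spot check at x=5, y=0, z=0 — price: t = 0; u = -11; ((max(x, t) >= (-u)) && ((t + z) != (u - z))) -> false; u = 6; (((abs(y) - (-4 * z)) == (u - t)) && ((y - t) > (t * u))) -> false; x = 5; r = 0; u = -5; return 3. price_opt: t = 0; u = -11; (!((!(max(x, t) > (-u))) || (!((t + z) != (u - z))))) -> false; u = 6; (((abs(y) - (-4 * z)) == (u - t)) && ((y - t) > (t * u))) -> false; x = 5; r = 0; u = -5; return 3. Both give 3.
Every one of the 336 inputs gives matching results.
verdict: equivalent


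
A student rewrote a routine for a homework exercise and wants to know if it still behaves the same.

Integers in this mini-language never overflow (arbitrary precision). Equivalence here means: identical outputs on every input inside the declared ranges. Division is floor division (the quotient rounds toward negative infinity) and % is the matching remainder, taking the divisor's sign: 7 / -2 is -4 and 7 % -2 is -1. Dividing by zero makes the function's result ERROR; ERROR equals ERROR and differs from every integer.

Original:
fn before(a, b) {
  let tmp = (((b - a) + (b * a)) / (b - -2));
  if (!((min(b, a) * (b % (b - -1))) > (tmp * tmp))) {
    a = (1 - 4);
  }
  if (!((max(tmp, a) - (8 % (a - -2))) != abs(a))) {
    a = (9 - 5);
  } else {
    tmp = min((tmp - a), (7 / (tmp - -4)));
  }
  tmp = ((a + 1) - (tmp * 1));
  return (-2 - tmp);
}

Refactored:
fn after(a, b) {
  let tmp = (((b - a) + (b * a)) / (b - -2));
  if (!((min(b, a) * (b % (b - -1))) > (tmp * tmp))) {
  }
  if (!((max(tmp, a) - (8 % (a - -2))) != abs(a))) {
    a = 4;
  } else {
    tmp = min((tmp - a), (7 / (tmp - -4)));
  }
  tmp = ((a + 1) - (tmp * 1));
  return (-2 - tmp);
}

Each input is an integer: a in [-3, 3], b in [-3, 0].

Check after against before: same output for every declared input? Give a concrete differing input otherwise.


Run the pair on a=-2, b=-3.
before: tmp = -5; (!((min(b, a) * (b % (b - -1))) > (tmp * tmp))) -> true; a = -3; (!((max(tmp, a) - (8 % (a - -2))) != abs(a))) -> false; tmp = -7; tmp = 5; return -7
after: tmp = -5; (!((min(b, a) * (b % (b - -1))) > (tmp * tmp))) -> true; division by zero -> ERROR
-7 against ERROR: the behavior changed.
verdict: not equivalent; witness: a=-2, b=-3


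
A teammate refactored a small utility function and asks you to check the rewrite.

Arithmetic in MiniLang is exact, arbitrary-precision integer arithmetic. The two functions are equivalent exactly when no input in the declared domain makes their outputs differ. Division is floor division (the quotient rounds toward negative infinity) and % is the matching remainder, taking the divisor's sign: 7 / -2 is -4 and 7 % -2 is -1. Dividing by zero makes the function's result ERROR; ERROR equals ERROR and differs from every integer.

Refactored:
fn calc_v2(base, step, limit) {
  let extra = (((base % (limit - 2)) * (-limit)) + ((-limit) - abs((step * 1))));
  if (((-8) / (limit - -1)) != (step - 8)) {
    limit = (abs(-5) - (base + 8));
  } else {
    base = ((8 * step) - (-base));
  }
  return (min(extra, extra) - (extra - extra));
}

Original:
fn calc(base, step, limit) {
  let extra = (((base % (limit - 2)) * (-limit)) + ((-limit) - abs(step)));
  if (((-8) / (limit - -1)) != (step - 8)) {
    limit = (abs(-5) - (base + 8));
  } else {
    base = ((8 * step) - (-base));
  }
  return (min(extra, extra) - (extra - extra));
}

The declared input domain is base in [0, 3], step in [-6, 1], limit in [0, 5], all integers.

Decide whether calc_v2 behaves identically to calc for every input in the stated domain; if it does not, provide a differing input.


Differences: constant usage differs, plus arithmetic usage differs — yet all 192 inputs agree.
verdict: equivalent


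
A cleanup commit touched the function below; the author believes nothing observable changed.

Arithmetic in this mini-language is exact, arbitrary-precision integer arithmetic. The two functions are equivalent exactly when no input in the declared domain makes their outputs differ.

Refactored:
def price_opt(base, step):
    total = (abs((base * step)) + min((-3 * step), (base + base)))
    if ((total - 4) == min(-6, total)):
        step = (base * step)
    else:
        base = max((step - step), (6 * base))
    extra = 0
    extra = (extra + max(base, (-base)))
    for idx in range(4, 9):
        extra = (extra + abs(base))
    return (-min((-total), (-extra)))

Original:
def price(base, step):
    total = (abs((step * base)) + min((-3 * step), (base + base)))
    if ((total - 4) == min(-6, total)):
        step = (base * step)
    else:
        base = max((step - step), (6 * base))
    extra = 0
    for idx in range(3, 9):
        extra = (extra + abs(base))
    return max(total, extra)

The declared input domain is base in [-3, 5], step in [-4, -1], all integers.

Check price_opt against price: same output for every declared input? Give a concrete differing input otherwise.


Changes here: arithmetic usage differs; also min/max/abs usage differs; also loop structure differs; also statement counts differ; the full 36-point sweep finds no disagreement.
verdict: equivalent


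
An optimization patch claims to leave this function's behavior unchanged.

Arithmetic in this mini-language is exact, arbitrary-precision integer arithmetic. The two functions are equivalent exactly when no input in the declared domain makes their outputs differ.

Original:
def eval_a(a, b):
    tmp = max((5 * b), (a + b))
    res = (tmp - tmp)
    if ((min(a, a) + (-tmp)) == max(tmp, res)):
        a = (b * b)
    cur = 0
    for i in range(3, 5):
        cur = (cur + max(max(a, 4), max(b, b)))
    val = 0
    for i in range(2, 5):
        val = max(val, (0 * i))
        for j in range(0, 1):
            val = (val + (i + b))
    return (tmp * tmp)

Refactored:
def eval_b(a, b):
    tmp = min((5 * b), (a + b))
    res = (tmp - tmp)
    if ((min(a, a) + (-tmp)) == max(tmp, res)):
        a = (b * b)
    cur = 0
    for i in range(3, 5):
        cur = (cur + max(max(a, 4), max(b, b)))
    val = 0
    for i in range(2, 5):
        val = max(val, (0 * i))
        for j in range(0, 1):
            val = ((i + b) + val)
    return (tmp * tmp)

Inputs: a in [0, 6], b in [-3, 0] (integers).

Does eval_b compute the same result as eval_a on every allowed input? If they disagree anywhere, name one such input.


Consider the input a=0, b=-3.
eval_a: tmp becomes -3; next res becomes 0; next ((min(a, a) + (-tmp)) == max(tmp, res)) evaluates to false; next cur becomes 0; next at i=3:; next cur becomes 4; next at i=4:; next cur becomes 8; next val becomes 0; next at i=2:; next val becomes 0; next at j=0:; next val becomes -1; next at i=3:; next val becomes 0; next at j=0:; next val becomes 0; next at i=4:; next val becomes 0; next at j=0:; next val becomes 1; next final value 9
eval_b: tmp becomes -15; next res becomes 0; next ((min(a, a) + (-tmp)) == max(tmp, res)) evaluates to false; next cur becomes 0; next at i=3:; next cur becomes 4; next at i=4:; next cur becomes 8; next val becomes 0; next at i=2:; next val becomes 0; next at j=0:; next val becomes -1; next at i=3:; next val becomes 0; next at j=0:; next val becomes 0; next at i=4:; next val becomes 0; next at j=0:; next val becomes 1; next final value 225
9 against 225: the behavior changed.
verdict: not equivalent; witness: a=0, b=-3


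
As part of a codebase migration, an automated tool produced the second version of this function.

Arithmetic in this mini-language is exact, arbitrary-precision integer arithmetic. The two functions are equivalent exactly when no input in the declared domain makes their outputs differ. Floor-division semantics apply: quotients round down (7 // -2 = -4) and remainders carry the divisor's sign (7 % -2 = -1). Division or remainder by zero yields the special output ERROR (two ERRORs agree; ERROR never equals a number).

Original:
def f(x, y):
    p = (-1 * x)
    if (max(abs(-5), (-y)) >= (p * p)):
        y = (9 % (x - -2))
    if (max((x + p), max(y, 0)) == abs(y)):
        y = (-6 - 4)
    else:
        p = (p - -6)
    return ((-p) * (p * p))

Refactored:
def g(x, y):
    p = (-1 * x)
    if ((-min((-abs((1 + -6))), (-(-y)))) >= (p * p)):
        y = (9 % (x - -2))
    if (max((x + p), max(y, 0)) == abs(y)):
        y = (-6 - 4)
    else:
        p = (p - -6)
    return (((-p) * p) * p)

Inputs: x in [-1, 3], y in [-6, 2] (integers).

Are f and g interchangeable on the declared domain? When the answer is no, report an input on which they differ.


Side by side, the visible changes include: min/max/abs usage differs, constant usage differs, arithmetic usage differs.
Spot check at x=0, y=-1 — f: p = 0; (max(abs(-5), (-y)) >= (p * p)) -> true; y = 1; (max((x + p), max(y, 0)) == abs(y)) -> true; y = -10; return 0. g: p = 0; ((-min((-abs((1 + -6))), (-(-y)))) >= (p * p)) -> true; y = 1; (max((x + p), max(y, 0)) == abs(y)) -> true; y = -10; return 0. Both give 0.
Every one of the 45 inputs gives matching results.
verdict: equivalent


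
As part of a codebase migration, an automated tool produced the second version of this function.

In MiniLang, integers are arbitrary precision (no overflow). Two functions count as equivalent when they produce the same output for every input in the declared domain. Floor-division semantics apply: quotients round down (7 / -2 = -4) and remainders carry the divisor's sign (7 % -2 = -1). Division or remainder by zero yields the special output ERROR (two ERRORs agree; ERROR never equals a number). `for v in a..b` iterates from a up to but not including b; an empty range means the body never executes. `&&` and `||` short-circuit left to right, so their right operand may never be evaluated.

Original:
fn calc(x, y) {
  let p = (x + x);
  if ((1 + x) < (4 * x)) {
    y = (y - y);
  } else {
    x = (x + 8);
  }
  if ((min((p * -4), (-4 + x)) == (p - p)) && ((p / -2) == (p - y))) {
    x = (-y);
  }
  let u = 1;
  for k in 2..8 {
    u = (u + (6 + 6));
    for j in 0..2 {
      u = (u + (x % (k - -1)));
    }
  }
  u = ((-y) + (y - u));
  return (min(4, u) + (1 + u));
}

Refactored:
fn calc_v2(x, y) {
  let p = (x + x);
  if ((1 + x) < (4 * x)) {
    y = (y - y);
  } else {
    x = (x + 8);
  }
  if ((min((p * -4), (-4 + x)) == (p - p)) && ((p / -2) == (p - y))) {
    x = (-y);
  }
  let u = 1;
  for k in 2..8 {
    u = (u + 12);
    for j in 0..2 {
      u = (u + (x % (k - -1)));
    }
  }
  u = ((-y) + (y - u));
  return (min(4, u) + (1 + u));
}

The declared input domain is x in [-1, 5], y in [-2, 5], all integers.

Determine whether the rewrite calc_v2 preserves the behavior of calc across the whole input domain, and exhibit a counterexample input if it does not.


Side by side, the visible changes include: constant usage differs; arithmetic usage differs.
Spot check at x=0, y=1 — calc: p := 0 | ((1 + x) < (4 * x)): false | x := 8 | ((min((p * -4), (-4 + x)) == (p - p)) && ((p / -2) == (p - y))): false | u := 1 | iter k=2: | u := 13 | iter j=0: | u := 15 | iter j=1: | u := 17 | iter k=3: | u := 29 | iter j=0: | u := 29 | iter j=1: | u := 29 | iter k=4: | u := 41 | iter j=0: | u := 44 | iter j=1: | u := 47 | iter k=5: | u := 59 | iter j=0: | u := 61 | iter j=1: | u := 63 | iter k=6: | u := 75 | iter j=0: | u := 76 | iter j=1: | u := 77 | iter k=7: | u := 89 | iter j=0: | u := 89 | iter j=1: | u := 89 | u := -89 | result -177. calc_v2: p := 0 | ((1 + x) < (4 * x)): false | x := 8 | ((min((p * -4), (-4 + x)) == (p - p)) && ((p / -2) == (p - y))): false | u := 1 | iter k=2: | u := 13 | iter j=0: | u := 15 | iter j=1: | u := 17 | iter k=3: | u := 29 | iter j=0: | u := 29 | iter j=1: | u := 29 | iter k=4: | u := 41 | iter j=0: | u := 44 | iter j=1: | u := 47 | iter k=5: | u := 59 | iter j=0: | u := 61 | iter j=1: | u := 63 | iter k=6: | u := 75 | iter j=0: | u := 76 | iter j=1: | u := 77 | iter k=7: | u := 89 | iter j=0: | u := 89 | iter j=1: | u := 89 | u := -89 | result -177. Both give -177.
Checked all 56 inputs in the declared domain: the outputs agree on every one.
verdict: equivalent


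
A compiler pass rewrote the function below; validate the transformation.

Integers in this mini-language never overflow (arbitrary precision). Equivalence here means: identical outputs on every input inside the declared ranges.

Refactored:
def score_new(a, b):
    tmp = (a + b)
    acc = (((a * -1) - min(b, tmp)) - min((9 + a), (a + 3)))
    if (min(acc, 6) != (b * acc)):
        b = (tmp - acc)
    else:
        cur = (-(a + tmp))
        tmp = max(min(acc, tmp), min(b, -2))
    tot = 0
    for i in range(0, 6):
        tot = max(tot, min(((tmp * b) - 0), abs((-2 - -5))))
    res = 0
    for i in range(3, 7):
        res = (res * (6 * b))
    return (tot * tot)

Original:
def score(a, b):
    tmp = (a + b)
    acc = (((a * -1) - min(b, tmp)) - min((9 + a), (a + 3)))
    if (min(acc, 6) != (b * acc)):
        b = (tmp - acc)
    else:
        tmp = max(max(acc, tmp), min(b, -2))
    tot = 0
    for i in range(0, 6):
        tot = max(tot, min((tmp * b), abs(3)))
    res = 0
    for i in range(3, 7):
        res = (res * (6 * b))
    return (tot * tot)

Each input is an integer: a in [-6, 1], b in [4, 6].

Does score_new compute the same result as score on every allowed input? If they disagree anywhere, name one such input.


a=-3, b=6 yields 9 from score but 0 from score_new.
verdict: not equivalent; witness: a=-3, b=6


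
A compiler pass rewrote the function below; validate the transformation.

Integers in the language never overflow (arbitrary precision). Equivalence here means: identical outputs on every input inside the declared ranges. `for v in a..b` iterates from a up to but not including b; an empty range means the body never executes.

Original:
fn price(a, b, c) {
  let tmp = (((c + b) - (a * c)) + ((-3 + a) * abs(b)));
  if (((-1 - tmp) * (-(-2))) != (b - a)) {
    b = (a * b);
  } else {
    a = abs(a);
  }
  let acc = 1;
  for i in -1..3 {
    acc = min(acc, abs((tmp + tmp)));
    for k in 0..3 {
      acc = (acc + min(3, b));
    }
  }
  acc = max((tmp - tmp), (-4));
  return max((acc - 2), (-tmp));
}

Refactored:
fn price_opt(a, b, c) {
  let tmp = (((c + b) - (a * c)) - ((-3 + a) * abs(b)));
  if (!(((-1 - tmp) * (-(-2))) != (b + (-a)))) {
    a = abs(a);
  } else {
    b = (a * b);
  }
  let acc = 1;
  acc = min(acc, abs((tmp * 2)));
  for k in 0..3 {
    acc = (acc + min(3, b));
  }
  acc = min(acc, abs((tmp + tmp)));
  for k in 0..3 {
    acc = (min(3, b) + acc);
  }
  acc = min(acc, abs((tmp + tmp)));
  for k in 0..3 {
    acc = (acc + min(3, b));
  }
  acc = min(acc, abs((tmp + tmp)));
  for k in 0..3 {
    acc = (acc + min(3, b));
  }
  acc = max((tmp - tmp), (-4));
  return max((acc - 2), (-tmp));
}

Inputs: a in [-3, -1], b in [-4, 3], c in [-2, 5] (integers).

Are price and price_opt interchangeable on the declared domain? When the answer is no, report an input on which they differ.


The rewrite breaks on a=-3, b=-4, c=-2, where the results are 36 and -2.
price: tmp=-36, then (((-1 - tmp) * (-(-2))) != (b - a)) is true, then b=12, then acc=1, then (i=-1), then acc=1, then (k=0), then acc=4, then (k=1), then acc=7, then (k=2), then acc=10, then (i=0), then acc=10, then (k=0), then acc=13, then (k=1), then acc=16, then (k=2), then acc=19, then (i=1), then acc=19, then (k=0), then acc=22, then (k=1), then acc=25, then (k=2), then acc=28, then (i=2), then acc=28, then (k=0), then acc=31, then (k=1), then acc=34, then (k=2), then acc=37, then acc=0, then returns 36
price_opt: tmp=12, then (!(((-1 - tmp) * (-(-2))) != (b + (-a)))) is false, then b=12, then acc=1, then acc=1, then (k=0), then acc=4, then (k=1), then acc=7, then (k=2), then acc=10, then acc=10, then (k=0), then acc=13, then (k=1), then acc=16, then (k=2), then acc=19, then acc=19, then (k=0), then acc=22, then (k=1), then acc=25, then (k=2), then acc=28, then acc=24, then (k=0), then acc=27, then (k=1), then acc=30, then (k=2), then acc=33, then acc=0, then returns -2
verdict: not equivalent; witness: a=-3, b=-4, c=-2


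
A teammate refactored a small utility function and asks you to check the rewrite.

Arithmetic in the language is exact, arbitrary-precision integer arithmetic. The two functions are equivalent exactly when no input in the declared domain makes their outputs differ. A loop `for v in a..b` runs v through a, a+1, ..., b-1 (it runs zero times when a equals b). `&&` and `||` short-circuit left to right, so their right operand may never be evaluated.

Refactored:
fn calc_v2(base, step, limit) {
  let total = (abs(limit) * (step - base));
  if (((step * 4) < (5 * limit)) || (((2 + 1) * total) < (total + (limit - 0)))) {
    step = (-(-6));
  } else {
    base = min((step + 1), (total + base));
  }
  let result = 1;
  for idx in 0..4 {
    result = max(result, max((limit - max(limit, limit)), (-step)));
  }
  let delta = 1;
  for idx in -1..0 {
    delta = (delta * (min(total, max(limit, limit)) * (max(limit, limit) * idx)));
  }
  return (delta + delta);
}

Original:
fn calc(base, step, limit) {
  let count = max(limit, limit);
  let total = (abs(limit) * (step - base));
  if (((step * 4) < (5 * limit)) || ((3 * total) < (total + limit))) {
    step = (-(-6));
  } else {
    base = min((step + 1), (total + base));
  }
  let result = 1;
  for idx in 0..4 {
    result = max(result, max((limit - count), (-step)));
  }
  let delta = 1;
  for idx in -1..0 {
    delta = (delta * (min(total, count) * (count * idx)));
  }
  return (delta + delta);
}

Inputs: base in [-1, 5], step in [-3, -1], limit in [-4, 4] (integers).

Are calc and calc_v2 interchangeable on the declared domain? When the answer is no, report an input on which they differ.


Comparing the listings, the differences include: min/max/abs usage differs, plus statement counts differ, plus constant usage differs, plus arithmetic usage differs, plus local variable names differ.
One worked example (base=4, step=-3, limit=2) — calc: count = 2; total = -14; (((step * 4) < (5 * limit)) || ((3 * total) < (total + limit))) -> true; step = 6; result = 1; [idx=0]; result = 1; [idx=1]; result = 1; [idx=2]; result = 1; [idx=3]; result = 1; delta = 1; [idx=-1]; delta = 28; return 56; calc_v2: total = -14; (((step * 4) < (5 * limit)) || (((2 + 1) * total) < (total + (limit - 0)))) -> true; step = 6; result = 1; [idx=0]; result = 1; [idx=1]; result = 1; [idx=2]; result = 1; [idx=3]; result = 1; delta = 1; [idx=-1]; delta = 28; return 56; agreement on 56.
Sweeping the whole domain (189 inputs) finds no disagreement.
verdict: equivalent


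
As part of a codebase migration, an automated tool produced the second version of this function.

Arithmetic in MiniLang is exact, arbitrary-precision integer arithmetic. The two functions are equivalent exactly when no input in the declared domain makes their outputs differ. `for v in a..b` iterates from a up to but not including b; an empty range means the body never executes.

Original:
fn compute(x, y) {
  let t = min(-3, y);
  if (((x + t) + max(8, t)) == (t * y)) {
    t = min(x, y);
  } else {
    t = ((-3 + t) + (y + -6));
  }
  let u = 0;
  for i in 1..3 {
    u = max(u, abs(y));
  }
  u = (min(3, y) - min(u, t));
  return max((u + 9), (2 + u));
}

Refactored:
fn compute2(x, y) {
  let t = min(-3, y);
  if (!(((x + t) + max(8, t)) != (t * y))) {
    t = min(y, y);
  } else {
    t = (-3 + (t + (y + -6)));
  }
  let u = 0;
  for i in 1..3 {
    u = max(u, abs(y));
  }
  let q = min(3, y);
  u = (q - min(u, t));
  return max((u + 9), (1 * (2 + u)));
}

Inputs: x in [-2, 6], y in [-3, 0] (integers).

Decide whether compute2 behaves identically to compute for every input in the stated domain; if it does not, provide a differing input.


Consider the input x=-2, y=-1.
compute: t := -3 | (((x + t) + max(8, t)) == (t * y)): true | t := -2 | u := 0 | iter i=1: | u := 1 | iter i=2: | u := 1 | u := 1 | result 10
compute2: t := -3 | (!(((x + t) + max(8, t)) != (t * y))): true | t := -1 | u := 0 | iter i=1: | u := 1 | iter i=2: | u := 1 | q := -1 | u := 0 | result 9
10 != 9, so the rewrite changes behavior.
verdict: not equivalent; witness: x=-2, y=-1


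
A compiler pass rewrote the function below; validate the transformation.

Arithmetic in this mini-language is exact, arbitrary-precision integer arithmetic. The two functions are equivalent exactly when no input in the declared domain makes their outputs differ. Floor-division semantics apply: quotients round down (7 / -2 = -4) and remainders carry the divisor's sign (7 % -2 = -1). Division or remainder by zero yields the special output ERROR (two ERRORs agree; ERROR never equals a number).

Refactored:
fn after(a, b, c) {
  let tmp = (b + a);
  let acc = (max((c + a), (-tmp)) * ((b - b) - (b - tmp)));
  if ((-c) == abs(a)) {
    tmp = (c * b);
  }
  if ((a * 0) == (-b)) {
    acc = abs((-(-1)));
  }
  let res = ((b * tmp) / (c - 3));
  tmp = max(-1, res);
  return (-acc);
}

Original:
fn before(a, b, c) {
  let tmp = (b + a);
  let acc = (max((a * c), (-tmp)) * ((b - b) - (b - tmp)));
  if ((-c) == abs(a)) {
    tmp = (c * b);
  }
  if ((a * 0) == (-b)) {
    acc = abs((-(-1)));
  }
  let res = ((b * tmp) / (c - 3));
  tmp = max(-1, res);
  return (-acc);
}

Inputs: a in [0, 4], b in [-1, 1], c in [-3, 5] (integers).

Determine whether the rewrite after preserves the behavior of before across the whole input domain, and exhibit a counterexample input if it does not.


Try a=1, b=-1, c=0.
before: tmp=0, then acc=0, then ((-c) == abs(a)) is false, then ((a * 0) == (-b)) is false, then res=0, then tmp=0, then returns 0
after: tmp=0, then acc=1, then ((-c) == abs(a)) is false, then ((a * 0) == (-b)) is false, then res=0, then tmp=0, then returns -1
0 vs -1 — the two versions disagree here.
verdict: not equivalent; witness: a=1, b=-1, c=0


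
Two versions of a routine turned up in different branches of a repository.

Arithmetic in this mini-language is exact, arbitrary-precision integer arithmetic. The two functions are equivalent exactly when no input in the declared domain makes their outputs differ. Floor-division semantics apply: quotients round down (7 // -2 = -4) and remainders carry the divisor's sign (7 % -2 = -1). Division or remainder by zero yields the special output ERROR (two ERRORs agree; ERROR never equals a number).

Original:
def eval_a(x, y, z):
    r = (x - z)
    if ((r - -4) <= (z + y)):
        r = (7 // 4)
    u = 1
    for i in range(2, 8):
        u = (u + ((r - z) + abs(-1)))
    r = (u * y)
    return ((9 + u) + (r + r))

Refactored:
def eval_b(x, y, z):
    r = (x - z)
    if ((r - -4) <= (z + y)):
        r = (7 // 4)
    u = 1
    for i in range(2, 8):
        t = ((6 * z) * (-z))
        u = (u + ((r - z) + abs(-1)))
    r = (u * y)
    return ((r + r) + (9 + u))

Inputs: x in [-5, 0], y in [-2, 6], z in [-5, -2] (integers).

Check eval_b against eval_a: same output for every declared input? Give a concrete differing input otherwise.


The two are interchangeable: statement counts differ, plus arithmetic usage differs, plus constant usage differs, plus local variable names differ, and every declared input agrees.
One worked example (x=-2, y=5, z=-2) — eval_a: r = 0; ((r - -4) <= (z + y)) -> false; u = 1; [i=2]; u = 4; [i=3]; u = 7; [i=4]; u = 10; [i=5]; u = 13; [i=6]; u = 16; [i=7]; u = 19; r = 95; return 218; eval_b: r = 0; ((r - -4) <= (z + y)) -> false; u = 1; [i=2]; t = -24; u = 4; [i=3]; t = -24; u = 7; [i=4]; t = -24; u = 10; [i=5]; t = -24; u = 13; [i=6]; t = -24; u = 16; [i=7]; t = -24; u = 19; r = 95; return 218; agreement on 218.
Every one of the 216 inputs gives matching results.
verdict: equivalent


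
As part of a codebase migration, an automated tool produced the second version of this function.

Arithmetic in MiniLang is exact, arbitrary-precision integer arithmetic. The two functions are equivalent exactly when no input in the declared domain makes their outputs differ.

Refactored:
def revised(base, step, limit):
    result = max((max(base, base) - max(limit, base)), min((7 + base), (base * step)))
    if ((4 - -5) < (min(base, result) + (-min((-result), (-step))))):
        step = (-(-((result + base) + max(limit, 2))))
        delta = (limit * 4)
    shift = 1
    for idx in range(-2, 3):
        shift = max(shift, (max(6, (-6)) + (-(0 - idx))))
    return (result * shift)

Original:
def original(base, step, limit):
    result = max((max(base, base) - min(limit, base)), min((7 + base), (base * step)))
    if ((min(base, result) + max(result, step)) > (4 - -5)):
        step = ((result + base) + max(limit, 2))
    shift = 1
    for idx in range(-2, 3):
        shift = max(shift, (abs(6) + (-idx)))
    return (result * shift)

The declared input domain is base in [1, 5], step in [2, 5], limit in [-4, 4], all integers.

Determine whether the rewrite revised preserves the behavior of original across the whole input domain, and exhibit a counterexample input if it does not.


There is a counterexample at base=1, step=2, limit=-4: 40 on one side, 16 on the other.
original: result = 5; ((min(base, result) + max(result, step)) > (4 - -5)) -> false; shift = 1; [idx=-2]; shift = 8; [idx=-1]; shift = 8; [idx=0]; shift = 8; [idx=1]; shift = 8; [idx=2]; shift = 8; return 40
revised: result = 2; ((4 - -5) < (min(base, result) + (-min((-result), (-step))))) -> false; shift = 1; [idx=-2]; shift = 4; [idx=-1]; shift = 5; [idx=0]; shift = 6; [idx=1]; shift = 7; [idx=2]; shift = 8; return 16
verdict: not equivalent; witness: base=1, step=2, limit=-4


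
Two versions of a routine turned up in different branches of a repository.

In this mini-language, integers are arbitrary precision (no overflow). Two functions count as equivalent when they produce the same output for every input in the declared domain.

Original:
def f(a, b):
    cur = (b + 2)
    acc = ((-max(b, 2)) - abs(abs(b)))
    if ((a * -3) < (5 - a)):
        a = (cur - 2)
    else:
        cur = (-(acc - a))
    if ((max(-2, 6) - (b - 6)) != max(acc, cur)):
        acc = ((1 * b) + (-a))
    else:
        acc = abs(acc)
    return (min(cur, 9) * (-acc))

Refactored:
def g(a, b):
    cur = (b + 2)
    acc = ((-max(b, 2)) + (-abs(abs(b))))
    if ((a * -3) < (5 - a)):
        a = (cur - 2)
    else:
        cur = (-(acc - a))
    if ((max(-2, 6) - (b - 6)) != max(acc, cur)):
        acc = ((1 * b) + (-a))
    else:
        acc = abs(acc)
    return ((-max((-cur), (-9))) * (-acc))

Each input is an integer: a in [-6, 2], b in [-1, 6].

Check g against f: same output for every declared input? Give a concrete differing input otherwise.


Equivalent — the differences include min/max/abs usage differs; arithmetic usage differs, yet no declared input distinguishes the two.
One worked example (a=-5, b=5) — f: cur = 7; acc = -10; ((a * -3) < (5 - a)) -> false; cur = 5; ((max(-2, 6) - (b - 6)) != max(acc, cur)) -> true; acc = 10; return -50; g: cur = 7; acc = -10; ((a * -3) < (5 - a)) -> false; cur = 5; ((max(-2, 6) - (b - 6)) != max(acc, cur)) -> true; acc = 10; return -50; agreement on -50.
Checked all 72 inputs in the declared domain: the outputs agree on every one.
verdict: equivalent


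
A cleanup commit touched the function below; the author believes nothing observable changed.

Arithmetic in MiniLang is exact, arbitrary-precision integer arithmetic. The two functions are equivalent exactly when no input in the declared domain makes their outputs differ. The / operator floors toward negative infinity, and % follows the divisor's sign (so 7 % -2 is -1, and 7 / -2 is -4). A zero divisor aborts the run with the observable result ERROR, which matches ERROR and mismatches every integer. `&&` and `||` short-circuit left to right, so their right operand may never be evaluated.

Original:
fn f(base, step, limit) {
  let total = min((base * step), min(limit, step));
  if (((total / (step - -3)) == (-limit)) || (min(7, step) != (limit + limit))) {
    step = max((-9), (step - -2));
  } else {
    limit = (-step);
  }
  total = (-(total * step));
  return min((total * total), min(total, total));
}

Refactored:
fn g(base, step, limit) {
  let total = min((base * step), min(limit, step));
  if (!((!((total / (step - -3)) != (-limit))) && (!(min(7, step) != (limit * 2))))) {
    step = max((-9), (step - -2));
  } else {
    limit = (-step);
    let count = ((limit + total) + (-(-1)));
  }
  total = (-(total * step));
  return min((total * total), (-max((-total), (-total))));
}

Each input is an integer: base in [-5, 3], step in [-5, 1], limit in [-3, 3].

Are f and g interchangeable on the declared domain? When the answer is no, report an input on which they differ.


Not equivalent: base=-5, step=-4, limit=-2 separates them (-16 vs -8).
f: total becomes -4; next (((total / (step - -3)) == (-limit)) || (min(7, step) != (limit + limit))) evaluates to false; next limit becomes 4; next total becomes -16; next final value -16
g: total becomes -4; next (!((!((total / (step - -3)) != (-limit))) && (!(min(7, step) != (limit * 2))))) evaluates to true; next step becomes -2; next total becomes -8; next final value -8
verdict: not equivalent; witness: base=-5, step=-4, limit=-2


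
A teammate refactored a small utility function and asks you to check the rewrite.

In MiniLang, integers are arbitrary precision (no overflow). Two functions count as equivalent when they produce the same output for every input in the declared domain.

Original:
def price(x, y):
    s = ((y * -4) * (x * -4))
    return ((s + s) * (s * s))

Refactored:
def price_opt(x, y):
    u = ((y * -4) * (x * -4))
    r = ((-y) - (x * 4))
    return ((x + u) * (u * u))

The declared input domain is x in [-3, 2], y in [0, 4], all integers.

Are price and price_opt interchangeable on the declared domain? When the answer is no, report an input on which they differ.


Run the pair on x=-3, y=1.
price: s = -48; return -221184
price_opt: u = -48; r = 11; return -117504
-221184 and -117504 differ, so these are not the same function on this domain.
verdict: not equivalent; witness: x=-3, y=1


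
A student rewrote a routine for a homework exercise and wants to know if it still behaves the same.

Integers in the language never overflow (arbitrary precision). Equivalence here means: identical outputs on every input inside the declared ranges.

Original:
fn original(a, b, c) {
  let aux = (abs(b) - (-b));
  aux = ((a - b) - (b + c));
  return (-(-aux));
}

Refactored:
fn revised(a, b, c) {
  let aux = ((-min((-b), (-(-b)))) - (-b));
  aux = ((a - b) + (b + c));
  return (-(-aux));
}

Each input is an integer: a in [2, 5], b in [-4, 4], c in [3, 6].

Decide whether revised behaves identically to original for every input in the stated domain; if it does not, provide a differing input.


Run the pair on a=2, b=-4, c=3.
original: aux=0, then aux=7, then returns 7
revised: aux=0, then aux=5, then returns 5
7 != 5, so the rewrite changes behavior.
verdict: not equivalent; witness: a=2, b=-4, c=3
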